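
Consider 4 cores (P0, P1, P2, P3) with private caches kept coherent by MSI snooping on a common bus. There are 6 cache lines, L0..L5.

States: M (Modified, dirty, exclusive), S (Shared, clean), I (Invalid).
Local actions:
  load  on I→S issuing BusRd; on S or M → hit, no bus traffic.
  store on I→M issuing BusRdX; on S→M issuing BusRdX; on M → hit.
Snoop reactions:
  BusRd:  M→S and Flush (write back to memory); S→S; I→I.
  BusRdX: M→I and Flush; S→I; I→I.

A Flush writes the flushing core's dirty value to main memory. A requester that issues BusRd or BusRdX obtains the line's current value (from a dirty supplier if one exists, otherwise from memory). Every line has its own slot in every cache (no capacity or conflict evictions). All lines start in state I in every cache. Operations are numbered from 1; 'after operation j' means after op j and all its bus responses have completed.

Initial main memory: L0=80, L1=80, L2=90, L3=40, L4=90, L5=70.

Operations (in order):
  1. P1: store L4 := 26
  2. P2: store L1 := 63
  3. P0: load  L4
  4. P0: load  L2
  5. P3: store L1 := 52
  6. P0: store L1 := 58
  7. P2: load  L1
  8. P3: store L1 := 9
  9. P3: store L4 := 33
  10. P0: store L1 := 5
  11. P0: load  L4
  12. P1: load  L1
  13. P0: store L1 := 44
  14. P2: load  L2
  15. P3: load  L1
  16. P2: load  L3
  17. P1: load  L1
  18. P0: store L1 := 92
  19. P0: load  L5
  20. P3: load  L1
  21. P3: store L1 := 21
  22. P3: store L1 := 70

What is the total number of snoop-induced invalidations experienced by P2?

invalidations = 2

1. P1: store L4 := 26  bus=[BusRdX]  L4: P0=I P1=M P2=I P3=I  mem[L4]=90
2. P2: store L1 := 63  bus=[BusRdX]  L1: P0=I P1=I P2=M P3=I  mem[L1]=80
3. P0: load  L4  bus=[BusRd,Flush]  L4: P0=S P1=S P2=I P3=I  mem[L4]=26
4. P0: load  L2  bus=[BusRd]  L2: P0=S P1=I P2=I P3=I  mem[L2]=90
5. P3: store L1 := 52  bus=[BusRdX,Flush]  L1: P0=I P1=I P2=I P3=M  mem[L1]=63
6. P0: store L1 := 58  bus=[BusRdX,Flush]  L1: P0=M P1=I P2=I P3=I  mem[L1]=52
7. P2: load  L1  bus=[BusRd,Flush]  L1: P0=S P1=I P2=S P3=I  mem[L1]=58
8. P3: store L1 := 9  bus=[BusRdX]  L1: P0=I P1=I P2=I P3=M  mem[L1]=58
9. P3: store L4 := 33  bus=[BusRdX]  L4: P0=I P1=I P2=I P3=M  mem[L4]=26
10. P0: store L1 := 5  bus=[BusRdX,Flush]  L1: P0=M P1=I P2=I P3=I  mem[L1]=9
11. P0: load  L4  bus=[BusRd,Flush]  L4: P0=S P1=I P2=I P3=S  mem[L4]=33
12. P1: load  L1  bus=[BusRd,Flush]  L1: P0=S P1=S P2=I P3=I  mem[L1]=5
13. P0: store L1 := 44  bus=[BusRdX]  L1: P0=M P1=I P2=I P3=I  mem[L1]=5
14. P2: load  L2  bus=[BusRd]  L2: P0=S P1=I P2=S P3=I  mem[L2]=90
15. P3: load  L1  bus=[BusRd,Flush]  L1: P0=S P1=I P2=I P3=S  mem[L1]=44
16. P2: load  L3  bus=[BusRd]  L3: P0=I P1=I P2=S P3=I  mem[L3]=40
17. P1: load  L1  bus=[BusRd]  L1: P0=S P1=S P2=I P3=S  mem[L1]=44
18. P0: store L1 := 92  bus=[BusRdX]  L1: P0=M P1=I P2=I P3=I  mem[L1]=44
19. P0: load  L5  bus=[BusRd]  L5: P0=S P1=I P2=I P3=I  mem[L5]=70
20. P3: load  L1  bus=[BusRd,Flush]  L1: P0=S P1=I P2=I P3=S  mem[L1]=92
21. P3: store L1 := 21  bus=[BusRdX]  L1: P0=I P1=I P2=I P3=M  mem[L1]=92
22. P3: store L1 := 70  bus=[-]  L1: P0=I P1=I P2=I P3=M  mem[L1]=92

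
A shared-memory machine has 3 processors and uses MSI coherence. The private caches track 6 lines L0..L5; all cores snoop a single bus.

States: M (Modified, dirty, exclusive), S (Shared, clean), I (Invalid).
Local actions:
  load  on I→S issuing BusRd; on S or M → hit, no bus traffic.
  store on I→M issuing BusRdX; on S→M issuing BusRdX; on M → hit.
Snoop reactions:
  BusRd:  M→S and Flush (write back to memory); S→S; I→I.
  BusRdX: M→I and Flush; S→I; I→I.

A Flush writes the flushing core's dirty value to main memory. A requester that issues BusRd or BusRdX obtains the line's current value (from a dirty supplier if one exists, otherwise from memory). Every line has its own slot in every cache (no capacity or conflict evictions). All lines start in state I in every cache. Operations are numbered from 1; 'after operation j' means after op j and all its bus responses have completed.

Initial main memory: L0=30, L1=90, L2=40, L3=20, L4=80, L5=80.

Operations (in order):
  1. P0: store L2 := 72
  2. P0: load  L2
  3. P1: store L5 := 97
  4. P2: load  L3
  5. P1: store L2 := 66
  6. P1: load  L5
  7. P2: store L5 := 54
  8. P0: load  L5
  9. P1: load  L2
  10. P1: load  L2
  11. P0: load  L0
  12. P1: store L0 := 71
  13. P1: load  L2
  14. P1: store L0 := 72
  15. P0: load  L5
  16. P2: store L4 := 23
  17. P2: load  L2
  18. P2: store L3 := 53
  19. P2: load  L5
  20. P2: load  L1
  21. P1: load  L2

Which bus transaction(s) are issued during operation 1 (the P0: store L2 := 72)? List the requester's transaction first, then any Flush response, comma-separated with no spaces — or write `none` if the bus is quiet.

bus = BusRdX

[1] P0: store L2 := 72 | P0:M(72), P1:I, P2:I | bus: BusRdX
[2] P0: load  L2 | P0:M(72), P1:I, P2:I | bus: none
[3] P1: store L5 := 97 | P0:I, P1:M(97), P2:I | bus: BusRdX
[4] P2: load  L3 | P0:I, P1:I, P2:S(20) | bus: BusRd
[5] P1: store L2 := 66 | P0:I, P1:M(66), P2:I | bus: BusRdX,Flush
[6] P1: load  L5 | P0:I, P1:M(97), P2:I | bus: none
[7] P2: store L5 := 54 | P0:I, P1:I, P2:M(54) | bus: BusRdX,Flush
[8] P0: load  L5 | P0:S(54), P1:I, P2:S(54) | bus: BusRd,Flush
[9] P1: load  L2 | P0:I, P1:M(66), P2:I | bus: none
[10] P1: load  L2 | P0:I, P1:M(66), P2:I | bus: none
[11] P0: load  L0 | P0:S(30), P1:I, P2:I | bus: BusRd
[12] P1: store L0 := 71 | P0:I, P1:M(71), P2:I | bus: BusRdX
[13] P1: load  L2 | P0:I, P1:M(66), P2:I | bus: none
[14] P1: store L0 := 72 | P0:I, P1:M(72), P2:I | bus: none
[15] P0: load  L5 | P0:S(54), P1:I, P2:S(54) | bus: none
[16] P2: store L4 := 23 | P0:I, P1:I, P2:M(23) | bus: BusRdX
[17] P2: load  L2 | P0:I, P1:S(66), P2:S(66) | bus: BusRd,Flush
[18] P2: store L3 := 53 | P0:I, P1:I, P2:M(53) | bus: BusRdX
[19] P2: load  L5 | P0:S(54), P1:I, P2:S(54) | bus: none
[20] P2: load  L1 | P0:I, P1:I, P2:S(90) | bus: BusRd
[21] P1: load  L2 | P0:I, P1:S(66), P2:S(66) | bus: none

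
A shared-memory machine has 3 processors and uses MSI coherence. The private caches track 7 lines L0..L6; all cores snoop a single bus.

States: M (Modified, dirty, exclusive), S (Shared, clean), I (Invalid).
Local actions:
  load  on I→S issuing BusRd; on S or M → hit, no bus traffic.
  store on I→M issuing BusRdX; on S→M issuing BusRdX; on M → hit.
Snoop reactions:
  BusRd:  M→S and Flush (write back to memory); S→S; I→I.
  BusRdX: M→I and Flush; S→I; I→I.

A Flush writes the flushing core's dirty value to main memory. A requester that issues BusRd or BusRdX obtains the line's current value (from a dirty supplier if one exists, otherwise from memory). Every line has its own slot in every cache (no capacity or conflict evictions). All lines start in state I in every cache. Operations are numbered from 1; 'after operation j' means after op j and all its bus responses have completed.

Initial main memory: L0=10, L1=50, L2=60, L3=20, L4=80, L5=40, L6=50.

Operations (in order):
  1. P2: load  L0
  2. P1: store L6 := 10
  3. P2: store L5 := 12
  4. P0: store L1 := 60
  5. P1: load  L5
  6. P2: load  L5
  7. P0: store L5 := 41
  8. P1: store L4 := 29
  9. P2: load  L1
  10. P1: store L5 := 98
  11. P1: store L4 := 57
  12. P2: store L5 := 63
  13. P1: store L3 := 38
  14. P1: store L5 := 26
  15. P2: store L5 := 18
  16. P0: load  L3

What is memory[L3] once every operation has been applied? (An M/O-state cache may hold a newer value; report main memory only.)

memory[L3] = 38

1. P2: load  L0  bus=[BusRd]  L0: P0=I P1=I P2=S  mem[L0]=10
2. P1: store L6 := 10  bus=[BusRdX]  L6: P0=I P1=M P2=I  mem[L6]=50
3. P2: store L5 := 12  bus=[BusRdX]  L5: P0=I P1=I P2=M  mem[L5]=40
4. P0: store L1 := 60  bus=[BusRdX]  L1: P0=M P1=I P2=I  mem[L1]=50
5. P1: load  L5  bus=[BusRd,Flush]  L5: P0=I P1=S P2=S  mem[L5]=12
6. P2: load  L5  bus=[-]  L5: P0=I P1=S P2=S  mem[L5]=12
7. P0: store L5 := 41  bus=[BusRdX]  L5: P0=M P1=I P2=I  mem[L5]=12
8. P1: store L4 := 29  bus=[BusRdX]  L4: P0=I P1=M P2=I  mem[L4]=80
9. P2: load  L1  bus=[BusRd,Flush]  L1: P0=S P1=I P2=S  mem[L1]=60
10. P1: store L5 := 98  bus=[BusRdX,Flush]  L5: P0=I P1=M P2=I  mem[L5]=41
11. P1: store L4 := 57  bus=[-]  L4: P0=I P1=M P2=I  mem[L4]=80
12. P2: store L5 := 63  bus=[BusRdX,Flush]  L5: P0=I P1=I P2=M  mem[L5]=98
13. P1: store L3 := 38  bus=[BusRdX]  L3: P0=I P1=M P2=I  mem[L3]=20
14. P1: store L5 := 26  bus=[BusRdX,Flush]  L5: P0=I P1=M P2=I  mem[L5]=63
15. P2: store L5 := 18  bus=[BusRdX,Flush]  L5: P0=I P1=I P2=M  mem[L5]=26
16. P0: load  L3  bus=[BusRd,Flush]  L3: P0=S P1=S P2=I  mem[L3]=38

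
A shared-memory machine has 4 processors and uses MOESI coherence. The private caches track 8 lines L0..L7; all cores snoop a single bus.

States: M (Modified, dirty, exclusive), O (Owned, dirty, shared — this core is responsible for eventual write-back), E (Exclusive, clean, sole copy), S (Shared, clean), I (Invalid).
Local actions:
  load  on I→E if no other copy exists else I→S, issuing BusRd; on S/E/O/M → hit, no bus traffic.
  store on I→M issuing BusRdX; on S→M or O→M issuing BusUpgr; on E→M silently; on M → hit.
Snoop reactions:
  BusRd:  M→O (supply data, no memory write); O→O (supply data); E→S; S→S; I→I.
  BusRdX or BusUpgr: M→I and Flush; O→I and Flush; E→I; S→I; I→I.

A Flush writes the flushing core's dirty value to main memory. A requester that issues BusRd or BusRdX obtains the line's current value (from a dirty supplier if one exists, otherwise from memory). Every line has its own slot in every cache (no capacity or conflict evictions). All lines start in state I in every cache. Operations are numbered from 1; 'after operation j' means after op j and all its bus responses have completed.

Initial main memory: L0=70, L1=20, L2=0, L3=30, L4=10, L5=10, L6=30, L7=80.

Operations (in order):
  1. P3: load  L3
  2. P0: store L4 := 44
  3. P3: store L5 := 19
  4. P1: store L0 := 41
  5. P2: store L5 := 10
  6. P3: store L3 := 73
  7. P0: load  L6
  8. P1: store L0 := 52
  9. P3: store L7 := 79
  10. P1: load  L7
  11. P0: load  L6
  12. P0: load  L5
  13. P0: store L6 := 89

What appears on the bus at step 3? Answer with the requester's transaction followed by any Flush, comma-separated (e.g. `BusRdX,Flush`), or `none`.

bus = BusRdX

  op1 P3: load  L3 → I/I/I/E on L3; bus BusRd; mem=30
  op2 P0: store L4 := 44 → M/I/I/I on L4; bus BusRdX; mem=10
  op3 P3: store L5 := 19 → I/I/I/M on L5; bus BusRdX; mem=10
  op4 P1: store L0 := 41 → I/M/I/I on L0; bus BusRdX; mem=70
  op5 P2: store L5 := 10 → I/I/M/I on L5; bus BusRdX Flush; mem=19
  op6 P3: store L3 := 73 → I/I/I/M on L3; bus (none); mem=30
  op7 P0: load  L6 → E/I/I/I on L6; bus BusRd; mem=30
  op8 P1: store L0 := 52 → I/M/I/I on L0; bus (none); mem=70
  op9 P3: store L7 := 79 → I/I/I/M on L7; bus BusRdX; mem=80
  op10 P1: load  L7 → I/S/I/O on L7; bus BusRd; mem=80
  op11 P0: load  L6 → E/I/I/I on L6; bus (none); mem=30
  op12 P0: load  L5 → S/I/O/I on L5; bus BusRd; mem=19
  op13 P0: store L6 := 89 → M/I/I/I on L6; bus (none); mem=30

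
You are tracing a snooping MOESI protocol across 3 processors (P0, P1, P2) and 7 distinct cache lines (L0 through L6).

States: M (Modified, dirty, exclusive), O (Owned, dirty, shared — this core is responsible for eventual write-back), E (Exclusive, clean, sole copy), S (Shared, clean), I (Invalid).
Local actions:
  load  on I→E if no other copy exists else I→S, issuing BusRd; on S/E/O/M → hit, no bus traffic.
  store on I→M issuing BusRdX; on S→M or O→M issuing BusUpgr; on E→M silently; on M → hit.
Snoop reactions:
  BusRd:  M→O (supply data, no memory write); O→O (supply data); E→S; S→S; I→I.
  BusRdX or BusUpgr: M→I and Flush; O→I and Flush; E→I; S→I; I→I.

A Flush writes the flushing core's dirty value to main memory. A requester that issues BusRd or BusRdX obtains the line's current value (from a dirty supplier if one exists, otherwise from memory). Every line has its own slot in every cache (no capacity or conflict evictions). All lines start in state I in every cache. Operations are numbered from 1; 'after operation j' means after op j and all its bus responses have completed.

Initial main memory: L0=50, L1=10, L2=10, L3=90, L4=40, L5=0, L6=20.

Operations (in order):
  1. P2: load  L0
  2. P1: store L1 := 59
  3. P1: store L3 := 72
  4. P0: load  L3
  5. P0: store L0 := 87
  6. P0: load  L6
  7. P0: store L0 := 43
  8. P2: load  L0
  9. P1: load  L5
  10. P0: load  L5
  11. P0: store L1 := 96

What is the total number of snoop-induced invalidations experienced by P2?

  op1 P2: load  L0 → I/I/E on L0; bus BusRd; mem=50
  op2 P1: store L1 := 59 → I/M/I on L1; bus BusRdX; mem=10
  op3 P1: store L3 := 72 → I/M/I on L3; bus BusRdX; mem=90
  op4 P0: load  L3 → S/O/I on L3; bus BusRd; mem=90
  op5 P0: store L0 := 87 → M/I/I on L0; bus BusRdX; mem=50
  op6 P0: load  L6 → E/I/I on L6; bus BusRd; mem=20
  op7 P0: store L0 := 43 → M/I/I on L0; bus (none); mem=50
  op8 P2: load  L0 → O/I/S on L0; bus BusRd; mem=50
  op9 P1: load  L5 → I/E/I on L5; bus BusRd; mem=0
  op10 P0: load  L5 → S/S/I on L5; bus BusRd; mem=0
  op11 P0: store L1 := 96 → M/I/I on L1; bus BusRdX Flush; mem=59

invalidations = 1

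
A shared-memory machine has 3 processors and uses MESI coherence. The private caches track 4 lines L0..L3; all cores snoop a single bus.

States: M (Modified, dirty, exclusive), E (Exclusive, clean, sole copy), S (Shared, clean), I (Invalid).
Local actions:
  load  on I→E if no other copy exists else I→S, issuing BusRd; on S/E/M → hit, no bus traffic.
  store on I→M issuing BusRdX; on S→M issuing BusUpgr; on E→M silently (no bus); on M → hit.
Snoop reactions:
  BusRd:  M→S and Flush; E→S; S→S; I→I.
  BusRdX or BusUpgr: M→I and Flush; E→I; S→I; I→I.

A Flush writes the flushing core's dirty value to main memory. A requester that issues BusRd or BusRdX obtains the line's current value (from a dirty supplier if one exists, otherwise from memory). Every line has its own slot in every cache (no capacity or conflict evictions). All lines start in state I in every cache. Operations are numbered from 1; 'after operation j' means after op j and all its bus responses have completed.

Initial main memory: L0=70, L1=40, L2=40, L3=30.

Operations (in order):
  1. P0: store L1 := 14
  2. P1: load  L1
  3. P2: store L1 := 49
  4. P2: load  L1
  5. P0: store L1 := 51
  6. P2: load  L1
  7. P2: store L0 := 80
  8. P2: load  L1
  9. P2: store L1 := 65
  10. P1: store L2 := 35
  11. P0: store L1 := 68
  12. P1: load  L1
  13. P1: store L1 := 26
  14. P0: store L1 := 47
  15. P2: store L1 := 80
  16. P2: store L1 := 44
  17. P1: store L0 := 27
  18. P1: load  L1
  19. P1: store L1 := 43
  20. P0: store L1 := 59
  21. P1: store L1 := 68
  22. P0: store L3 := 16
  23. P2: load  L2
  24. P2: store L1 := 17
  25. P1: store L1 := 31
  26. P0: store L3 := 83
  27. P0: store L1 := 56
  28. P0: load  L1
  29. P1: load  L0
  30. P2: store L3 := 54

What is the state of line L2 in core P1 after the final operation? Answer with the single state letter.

  op1 P0: store L1 := 14 → M/I/I on L1; bus BusRdX; mem=40
  op2 P1: load  L1 → S/S/I on L1; bus BusRd Flush; mem=14
  op3 P2: store L1 := 49 → I/I/M on L1; bus BusRdX; mem=14
  op4 P2: load  L1 → I/I/M on L1; bus (none); mem=14
  op5 P0: store L1 := 51 → M/I/I on L1; bus BusRdX Flush; mem=49
  op6 P2: load  L1 → S/I/S on L1; bus BusRd Flush; mem=51
  op7 P2: store L0 := 80 → I/I/M on L0; bus BusRdX; mem=70
  op8 P2: load  L1 → S/I/S on L1; bus (none); mem=51
  op9 P2: store L1 := 65 → I/I/M on L1; bus BusUpgr; mem=51
  op10 P1: store L2 := 35 → I/M/I on L2; bus BusRdX; mem=40
  op11 P0: store L1 := 68 → M/I/I on L1; bus BusRdX Flush; mem=65
  op12 P1: load  L1 → S/S/I on L1; bus BusRd Flush; mem=68
  op13 P1: store L1 := 26 → I/M/I on L1; bus BusUpgr; mem=68
  op14 P0: store L1 := 47 → M/I/I on L1; bus BusRdX Flush; mem=26
  op15 P2: store L1 := 80 → I/I/M on L1; bus BusRdX Flush; mem=47
  op16 P2: store L1 := 44 → I/I/M on L1; bus (none); mem=47
  op17 P1: store L0 := 27 → I/M/I on L0; bus BusRdX Flush; mem=80
  op18 P1: load  L1 → I/S/S on L1; bus BusRd Flush; mem=44
  op19 P1: store L1 := 43 → I/M/I on L1; bus BusUpgr; mem=44
  op20 P0: store L1 := 59 → M/I/I on L1; bus BusRdX Flush; mem=43
  op21 P1: store L1 := 68 → I/M/I on L1; bus BusRdX Flush; mem=59
  op22 P0: store L3 := 16 → M/I/I on L3; bus BusRdX; mem=30
  op23 P2: load  L2 → I/S/S on L2; bus BusRd Flush; mem=35
  op24 P2: store L1 := 17 → I/I/M on L1; bus BusRdX Flush; mem=68
  op25 P1: store L1 := 31 → I/M/I on L1; bus BusRdX Flush; mem=17
  op26 P0: store L3 := 83 → M/I/I on L3; bus (none); mem=30
  op27 P0: store L1 := 56 → M/I/I on L1; bus BusRdX Flush; mem=31
  op28 P0: load  L1 → M/I/I on L1; bus (none); mem=31
  op29 P1: load  L0 → I/M/I on L0; bus (none); mem=80
  op30 P2: store L3 := 54 → I/I/M on L3; bus BusRdX Flush; mem=83

state = S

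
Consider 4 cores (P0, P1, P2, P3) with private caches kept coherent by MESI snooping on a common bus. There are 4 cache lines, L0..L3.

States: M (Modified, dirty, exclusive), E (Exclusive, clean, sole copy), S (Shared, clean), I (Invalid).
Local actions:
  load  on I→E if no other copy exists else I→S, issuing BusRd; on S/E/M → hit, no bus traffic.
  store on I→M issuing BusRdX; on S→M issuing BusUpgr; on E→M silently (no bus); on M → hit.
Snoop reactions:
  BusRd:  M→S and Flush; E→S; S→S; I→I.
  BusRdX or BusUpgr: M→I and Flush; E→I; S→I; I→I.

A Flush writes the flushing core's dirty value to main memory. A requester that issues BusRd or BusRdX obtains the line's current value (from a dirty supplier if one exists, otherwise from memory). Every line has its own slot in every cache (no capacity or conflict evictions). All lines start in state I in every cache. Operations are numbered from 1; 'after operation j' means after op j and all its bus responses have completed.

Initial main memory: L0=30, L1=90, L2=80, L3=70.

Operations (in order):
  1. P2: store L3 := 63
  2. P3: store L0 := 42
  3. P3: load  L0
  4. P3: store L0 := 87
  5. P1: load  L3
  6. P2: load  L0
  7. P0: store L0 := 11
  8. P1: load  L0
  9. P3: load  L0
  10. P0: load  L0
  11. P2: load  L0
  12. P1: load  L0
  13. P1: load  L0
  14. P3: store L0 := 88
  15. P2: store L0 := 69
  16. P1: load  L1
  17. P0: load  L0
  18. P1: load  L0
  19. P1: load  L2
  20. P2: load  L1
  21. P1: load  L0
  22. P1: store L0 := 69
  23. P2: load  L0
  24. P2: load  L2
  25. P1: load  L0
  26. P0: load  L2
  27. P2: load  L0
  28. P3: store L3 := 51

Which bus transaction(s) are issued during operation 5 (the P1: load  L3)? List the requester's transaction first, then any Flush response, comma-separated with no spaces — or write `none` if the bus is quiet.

step 1: P2: store L3 := 63  ⟶  IIMI  (L3)  txn=BusRdX  M[L3]=70
step 2: P3: store L0 := 42  ⟶  IIIM  (L0)  txn=BusRdX  M[L0]=30
step 3: P3: load  L0  ⟶  IIIM  (L0)  txn=∅  M[L0]=30
step 4: P3: store L0 := 87  ⟶  IIIM  (L0)  txn=∅  M[L0]=30
step 5: P1: load  L3  ⟶  ISSI  (L3)  txn=BusRd+Flush  M[L3]=63
step 6: P2: load  L0  ⟶  IISS  (L0)  txn=BusRd+Flush  M[L0]=87
step 7: P0: store L0 := 11  ⟶  MIII  (L0)  txn=BusRdX  M[L0]=87
step 8: P1: load  L0  ⟶  SSII  (L0)  txn=BusRd+Flush  M[L0]=11
step 9: P3: load  L0  ⟶  SSIS  (L0)  txn=BusRd  M[L0]=11
step 10: P0: load  L0  ⟶  SSIS  (L0)  txn=∅  M[L0]=11
step 11: P2: load  L0  ⟶  SSSS  (L0)  txn=BusRd  M[L0]=11
step 12: P1: load  L0  ⟶  SSSS  (L0)  txn=∅  M[L0]=11
step 13: P1: load  L0  ⟶  SSSS  (L0)  txn=∅  M[L0]=11
step 14: P3: store L0 := 88  ⟶  IIIM  (L0)  txn=BusUpgr  M[L0]=11
step 15: P2: store L0 := 69  ⟶  IIMI  (L0)  txn=BusRdX+Flush  M[L0]=88
step 16: P1: load  L1  ⟶  IEII  (L1)  txn=BusRd  M[L1]=90
step 17: P0: load  L0  ⟶  SISI  (L0)  txn=BusRd+Flush  M[L0]=69
step 18: P1: load  L0  ⟶  SSSI  (L0)  txn=BusRd  M[L0]=69
step 19: P1: load  L2  ⟶  IEII  (L2)  txn=BusRd  M[L2]=80
step 20: P2: load  L1  ⟶  ISSI  (L1)  txn=BusRd  M[L1]=90
step 21: P1: load  L0  ⟶  SSSI  (L0)  txn=∅  M[L0]=69
step 22: P1: store L0 := 69  ⟶  IMII  (L0)  txn=BusUpgr  M[L0]=69
step 23: P2: load  L0  ⟶  ISSI  (L0)  txn=BusRd+Flush  M[L0]=69
step 24: P2: load  L2  ⟶  ISSI  (L2)  txn=BusRd  M[L2]=80
step 25: P1: load  L0  ⟶  ISSI  (L0)  txn=∅  M[L0]=69
step 26: P0: load  L2  ⟶  SSSI  (L2)  txn=BusRd  M[L2]=80
step 27: P2: load  L0  ⟶  ISSI  (L0)  txn=∅  M[L0]=69
step 28: P3: store L3 := 51  ⟶  IIIM  (L3)  txn=BusRdX  M[L3]=63

bus = BusRd,Flush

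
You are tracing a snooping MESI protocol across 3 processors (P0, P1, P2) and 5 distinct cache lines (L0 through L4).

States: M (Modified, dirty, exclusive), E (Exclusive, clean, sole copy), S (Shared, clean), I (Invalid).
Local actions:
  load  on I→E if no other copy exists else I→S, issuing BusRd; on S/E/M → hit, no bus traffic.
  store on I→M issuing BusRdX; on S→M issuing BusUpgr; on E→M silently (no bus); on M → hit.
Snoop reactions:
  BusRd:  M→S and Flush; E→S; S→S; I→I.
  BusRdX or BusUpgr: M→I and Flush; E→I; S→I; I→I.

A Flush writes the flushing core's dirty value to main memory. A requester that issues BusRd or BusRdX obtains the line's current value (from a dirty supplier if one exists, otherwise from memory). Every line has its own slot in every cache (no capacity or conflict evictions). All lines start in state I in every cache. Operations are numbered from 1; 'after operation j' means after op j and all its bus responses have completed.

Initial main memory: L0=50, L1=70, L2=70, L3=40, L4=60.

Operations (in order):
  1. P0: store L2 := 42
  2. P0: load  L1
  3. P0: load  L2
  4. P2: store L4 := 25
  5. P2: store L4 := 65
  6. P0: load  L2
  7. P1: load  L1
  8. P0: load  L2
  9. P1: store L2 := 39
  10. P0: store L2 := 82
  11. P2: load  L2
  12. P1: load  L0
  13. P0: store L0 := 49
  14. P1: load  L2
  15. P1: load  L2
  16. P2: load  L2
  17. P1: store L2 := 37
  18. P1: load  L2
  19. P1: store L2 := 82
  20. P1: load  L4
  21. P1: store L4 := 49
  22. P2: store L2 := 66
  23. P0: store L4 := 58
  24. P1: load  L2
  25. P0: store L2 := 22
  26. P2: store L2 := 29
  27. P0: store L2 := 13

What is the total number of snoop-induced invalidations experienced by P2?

[1] P0: store L2 := 42 | P0:M(42), P1:I, P2:I | bus: BusRdX
[2] P0: load  L1 | P0:E(70), P1:I, P2:I | bus: BusRd
[3] P0: load  L2 | P0:M(42), P1:I, P2:I | bus: none
[4] P2: store L4 := 25 | P0:I, P1:I, P2:M(25) | bus: BusRdX
[5] P2: store L4 := 65 | P0:I, P1:I, P2:M(65) | bus: none
[6] P0: load  L2 | P0:M(42), P1:I, P2:I | bus: none
[7] P1: load  L1 | P0:S(70), P1:S(70), P2:I | bus: BusRd
[8] P0: load  L2 | P0:M(42), P1:I, P2:I | bus: none
[9] P1: store L2 := 39 | P0:I, P1:M(39), P2:I | bus: BusRdX,Flush
[10] P0: store L2 := 82 | P0:M(82), P1:I, P2:I | bus: BusRdX,Flush
[11] P2: load  L2 | P0:S(82), P1:I, P2:S(82) | bus: BusRd,Flush
[12] P1: load  L0 | P0:I, P1:E(50), P2:I | bus: BusRd
[13] P0: store L0 := 49 | P0:M(49), P1:I, P2:I | bus: BusRdX
[14] P1: load  L2 | P0:S(82), P1:S(82), P2:S(82) | bus: BusRd
[15] P1: load  L2 | P0:S(82), P1:S(82), P2:S(82) | bus: none
[16] P2: load  L2 | P0:S(82), P1:S(82), P2:S(82) | bus: none
[17] P1: store L2 := 37 | P0:I, P1:M(37), P2:I | bus: BusUpgr
[18] P1: load  L2 | P0:I, P1:M(37), P2:I | bus: none
[19] P1: store L2 := 82 | P0:I, P1:M(82), P2:I | bus: none
[20] P1: load  L4 | P0:I, P1:S(65), P2:S(65) | bus: BusRd,Flush
[21] P1: store L4 := 49 | P0:I, P1:M(49), P2:I | bus: BusUpgr
[22] P2: store L2 := 66 | P0:I, P1:I, P2:M(66) | bus: BusRdX,Flush
[23] P0: store L4 := 58 | P0:M(58), P1:I, P2:I | bus: BusRdX,Flush
[24] P1: load  L2 | P0:I, P1:S(66), P2:S(66) | bus: BusRd,Flush
[25] P0: store L2 := 22 | P0:M(22), P1:I, P2:I | bus: BusRdX
[26] P2: store L2 := 29 | P0:I, P1:I, P2:M(29) | bus: BusRdX,Flush
[27] P0: store L2 := 13 | P0:M(13), P1:I, P2:I | bus: BusRdX,Flush

invalidations = 4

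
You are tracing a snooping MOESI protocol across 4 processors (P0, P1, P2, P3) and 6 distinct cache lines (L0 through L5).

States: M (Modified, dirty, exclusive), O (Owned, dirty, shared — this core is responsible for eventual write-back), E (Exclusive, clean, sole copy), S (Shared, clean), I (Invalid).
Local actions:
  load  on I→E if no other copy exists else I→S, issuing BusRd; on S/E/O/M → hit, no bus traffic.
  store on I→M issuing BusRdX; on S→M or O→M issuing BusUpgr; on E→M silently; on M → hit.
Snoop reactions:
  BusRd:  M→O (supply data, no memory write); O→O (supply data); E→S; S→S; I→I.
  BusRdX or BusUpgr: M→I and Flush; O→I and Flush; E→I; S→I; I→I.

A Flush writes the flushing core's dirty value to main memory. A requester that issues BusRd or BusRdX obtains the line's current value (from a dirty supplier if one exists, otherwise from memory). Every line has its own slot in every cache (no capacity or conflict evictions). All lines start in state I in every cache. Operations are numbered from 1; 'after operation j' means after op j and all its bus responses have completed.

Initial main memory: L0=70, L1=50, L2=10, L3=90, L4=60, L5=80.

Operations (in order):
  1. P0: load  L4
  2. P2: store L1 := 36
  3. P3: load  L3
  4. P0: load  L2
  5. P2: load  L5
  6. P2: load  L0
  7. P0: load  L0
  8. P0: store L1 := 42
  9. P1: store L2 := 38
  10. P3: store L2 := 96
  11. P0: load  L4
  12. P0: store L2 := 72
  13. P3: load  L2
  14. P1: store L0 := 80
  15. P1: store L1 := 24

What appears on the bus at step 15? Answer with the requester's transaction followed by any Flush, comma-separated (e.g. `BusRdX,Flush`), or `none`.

bus = BusRdX,Flush

step 1: P0: load  L4  ⟶  EIII  (L4)  txn=BusRd  M[L4]=60
step 2: P2: store L1 := 36  ⟶  IIMI  (L1)  txn=BusRdX  M[L1]=50
step 3: P3: load  L3  ⟶  IIIE  (L3)  txn=BusRd  M[L3]=90
step 4: P0: load  L2  ⟶  EIII  (L2)  txn=BusRd  M[L2]=10
step 5: P2: load  L5  ⟶  IIEI  (L5)  txn=BusRd  M[L5]=80
step 6: P2: load  L0  ⟶  IIEI  (L0)  txn=BusRd  M[L0]=70
step 7: P0: load  L0  ⟶  SISI  (L0)  txn=BusRd  M[L0]=70
step 8: P0: store L1 := 42  ⟶  MIII  (L1)  txn=BusRdX+Flush  M[L1]=36
step 9: P1: store L2 := 38  ⟶  IMII  (L2)  txn=BusRdX  M[L2]=10
step 10: P3: store L2 := 96  ⟶  IIIM  (L2)  txn=BusRdX+Flush  M[L2]=38
step 11: P0: load  L4  ⟶  EIII  (L4)  txn=∅  M[L4]=60
step 12: P0: store L2 := 72  ⟶  MIII  (L2)  txn=BusRdX+Flush  M[L2]=96
step 13: P3: load  L2  ⟶  OIIS  (L2)  txn=BusRd  M[L2]=96
step 14: P1: store L0 := 80  ⟶  IMII  (L0)  txn=BusRdX  M[L0]=70
step 15: P1: store L1 := 24  ⟶  IMII  (L1)  txn=BusRdX+Flush  M[L1]=42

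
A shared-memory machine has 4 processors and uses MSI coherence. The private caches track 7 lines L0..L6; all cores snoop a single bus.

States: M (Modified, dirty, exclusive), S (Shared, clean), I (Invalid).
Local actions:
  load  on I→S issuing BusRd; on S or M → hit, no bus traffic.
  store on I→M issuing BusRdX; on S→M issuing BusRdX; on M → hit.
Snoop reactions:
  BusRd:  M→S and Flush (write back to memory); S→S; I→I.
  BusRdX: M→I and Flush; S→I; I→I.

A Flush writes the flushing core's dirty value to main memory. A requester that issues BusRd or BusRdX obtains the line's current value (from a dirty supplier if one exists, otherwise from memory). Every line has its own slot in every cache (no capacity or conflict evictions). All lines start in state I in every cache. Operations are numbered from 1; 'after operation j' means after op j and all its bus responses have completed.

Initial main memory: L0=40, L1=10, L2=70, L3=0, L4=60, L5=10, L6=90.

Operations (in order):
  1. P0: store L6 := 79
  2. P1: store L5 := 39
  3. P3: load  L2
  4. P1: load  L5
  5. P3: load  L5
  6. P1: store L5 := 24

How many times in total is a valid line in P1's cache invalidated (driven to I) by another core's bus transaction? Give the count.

1. P0: store L6 := 79  bus=[BusRdX]  L6: P0=M P1=I P2=I P3=I  mem[L6]=90
2. P1: store L5 := 39  bus=[BusRdX]  L5: P0=I P1=M P2=I P3=I  mem[L5]=10
3. P3: load  L2  bus=[BusRd]  L2: P0=I P1=I P2=I P3=S  mem[L2]=70
4. P1: load  L5  bus=[-]  L5: P0=I P1=M P2=I P3=I  mem[L5]=10
5. P3: load  L5  bus=[BusRd,Flush]  L5: P0=I P1=S P2=I P3=S  mem[L5]=39
6. P1: store L5 := 24  bus=[BusRdX]  L5: P0=I P1=M P2=I P3=I  mem[L5]=39

invalidations = 0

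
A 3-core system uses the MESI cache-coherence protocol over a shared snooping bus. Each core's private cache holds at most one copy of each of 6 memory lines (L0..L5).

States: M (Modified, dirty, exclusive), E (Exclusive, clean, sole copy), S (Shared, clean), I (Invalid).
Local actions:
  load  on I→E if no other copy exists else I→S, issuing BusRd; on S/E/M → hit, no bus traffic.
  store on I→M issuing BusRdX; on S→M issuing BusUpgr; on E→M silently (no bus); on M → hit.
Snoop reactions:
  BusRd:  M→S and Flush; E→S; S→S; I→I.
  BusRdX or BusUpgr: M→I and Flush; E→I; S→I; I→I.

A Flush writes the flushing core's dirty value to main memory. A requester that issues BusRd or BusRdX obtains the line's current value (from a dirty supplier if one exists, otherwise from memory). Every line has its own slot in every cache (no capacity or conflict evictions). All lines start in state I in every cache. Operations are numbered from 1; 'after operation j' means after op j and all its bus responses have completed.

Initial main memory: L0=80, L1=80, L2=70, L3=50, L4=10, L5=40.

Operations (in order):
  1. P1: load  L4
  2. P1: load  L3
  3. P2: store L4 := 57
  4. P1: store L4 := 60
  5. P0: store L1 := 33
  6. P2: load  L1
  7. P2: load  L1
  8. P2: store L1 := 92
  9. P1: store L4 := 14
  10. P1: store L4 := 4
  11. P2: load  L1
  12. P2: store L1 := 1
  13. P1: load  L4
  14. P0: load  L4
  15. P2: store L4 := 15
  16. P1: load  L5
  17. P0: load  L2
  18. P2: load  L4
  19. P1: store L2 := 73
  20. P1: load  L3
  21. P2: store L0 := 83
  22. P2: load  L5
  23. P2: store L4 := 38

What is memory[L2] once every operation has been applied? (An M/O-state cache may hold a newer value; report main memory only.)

step 1: P1: load  L4  ⟶  IEI  (L4)  txn=BusRd  M[L4]=10
step 2: P1: load  L3  ⟶  IEI  (L3)  txn=BusRd  M[L3]=50
step 3: P2: store L4 := 57  ⟶  IIM  (L4)  txn=BusRdX  M[L4]=10
step 4: P1: store L4 := 60  ⟶  IMI  (L4)  txn=BusRdX+Flush  M[L4]=57
step 5: P0: store L1 := 33  ⟶  MII  (L1)  txn=BusRdX  M[L1]=80
step 6: P2: load  L1  ⟶  SIS  (L1)  txn=BusRd+Flush  M[L1]=33
step 7: P2: load  L1  ⟶  SIS  (L1)  txn=∅  M[L1]=33
step 8: P2: store L1 := 92  ⟶  IIM  (L1)  txn=BusUpgr  M[L1]=33
step 9: P1: store L4 := 14  ⟶  IMI  (L4)  txn=∅  M[L4]=57
step 10: P1: store L4 := 4  ⟶  IMI  (L4)  txn=∅  M[L4]=57
step 11: P2: load  L1  ⟶  IIM  (L1)  txn=∅  M[L1]=33
step 12: P2: store L1 := 1  ⟶  IIM  (L1)  txn=∅  M[L1]=33
step 13: P1: load  L4  ⟶  IMI  (L4)  txn=∅  M[L4]=57
step 14: P0: load  L4  ⟶  SSI  (L4)  txn=BusRd+Flush  M[L4]=4
step 15: P2: store L4 := 15  ⟶  IIM  (L4)  txn=BusRdX  M[L4]=4
step 16: P1: load  L5  ⟶  IEI  (L5)  txn=BusRd  M[L5]=40
step 17: P0: load  L2  ⟶  EII  (L2)  txn=BusRd  M[L2]=70
step 18: P2: load  L4  ⟶  IIM  (L4)  txn=∅  M[L4]=4
step 19: P1: store L2 := 73  ⟶  IMI  (L2)  txn=BusRdX  M[L2]=70
step 20: P1: load  L3  ⟶  IEI  (L3)  txn=∅  M[L3]=50
step 21: P2: store L0 := 83  ⟶  IIM  (L0)  txn=BusRdX  M[L0]=80
step 22: P2: load  L5  ⟶  ISS  (L5)  txn=BusRd  M[L5]=40
step 23: P2: store L4 := 38  ⟶  IIM  (L4)  txn=∅  M[L4]=4

memory[L2] = 70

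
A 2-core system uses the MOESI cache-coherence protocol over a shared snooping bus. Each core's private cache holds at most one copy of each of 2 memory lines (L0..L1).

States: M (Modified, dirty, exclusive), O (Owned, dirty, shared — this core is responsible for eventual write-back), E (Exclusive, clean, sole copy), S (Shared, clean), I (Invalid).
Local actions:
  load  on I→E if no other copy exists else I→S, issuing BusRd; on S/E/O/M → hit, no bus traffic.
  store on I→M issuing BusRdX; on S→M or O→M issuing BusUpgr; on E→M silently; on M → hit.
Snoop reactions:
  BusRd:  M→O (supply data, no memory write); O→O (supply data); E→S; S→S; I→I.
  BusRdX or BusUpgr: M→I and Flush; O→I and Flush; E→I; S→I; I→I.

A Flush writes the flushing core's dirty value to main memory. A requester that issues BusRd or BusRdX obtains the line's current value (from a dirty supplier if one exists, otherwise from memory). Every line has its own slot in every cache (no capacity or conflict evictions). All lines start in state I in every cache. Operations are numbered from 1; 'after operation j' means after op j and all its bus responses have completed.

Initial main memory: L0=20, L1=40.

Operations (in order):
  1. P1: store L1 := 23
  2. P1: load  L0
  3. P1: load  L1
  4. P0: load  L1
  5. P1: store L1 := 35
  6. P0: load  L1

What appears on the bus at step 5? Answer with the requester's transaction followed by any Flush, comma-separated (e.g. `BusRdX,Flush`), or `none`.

step 1: P1: store L1 := 23  ⟶  IM  (L1)  txn=BusRdX  M[L1]=40
step 2: P1: load  L0  ⟶  IE  (L0)  txn=BusRd  M[L0]=20
step 3: P1: load  L1  ⟶  IM  (L1)  txn=∅  M[L1]=40
step 4: P0: load  L1  ⟶  SO  (L1)  txn=BusRd  M[L1]=40
step 5: P1: store L1 := 35  ⟶  IM  (L1)  txn=BusUpgr  M[L1]=40
step 6: P0: load  L1  ⟶  SO  (L1)  txn=BusRd  M[L1]=40

bus = BusUpgr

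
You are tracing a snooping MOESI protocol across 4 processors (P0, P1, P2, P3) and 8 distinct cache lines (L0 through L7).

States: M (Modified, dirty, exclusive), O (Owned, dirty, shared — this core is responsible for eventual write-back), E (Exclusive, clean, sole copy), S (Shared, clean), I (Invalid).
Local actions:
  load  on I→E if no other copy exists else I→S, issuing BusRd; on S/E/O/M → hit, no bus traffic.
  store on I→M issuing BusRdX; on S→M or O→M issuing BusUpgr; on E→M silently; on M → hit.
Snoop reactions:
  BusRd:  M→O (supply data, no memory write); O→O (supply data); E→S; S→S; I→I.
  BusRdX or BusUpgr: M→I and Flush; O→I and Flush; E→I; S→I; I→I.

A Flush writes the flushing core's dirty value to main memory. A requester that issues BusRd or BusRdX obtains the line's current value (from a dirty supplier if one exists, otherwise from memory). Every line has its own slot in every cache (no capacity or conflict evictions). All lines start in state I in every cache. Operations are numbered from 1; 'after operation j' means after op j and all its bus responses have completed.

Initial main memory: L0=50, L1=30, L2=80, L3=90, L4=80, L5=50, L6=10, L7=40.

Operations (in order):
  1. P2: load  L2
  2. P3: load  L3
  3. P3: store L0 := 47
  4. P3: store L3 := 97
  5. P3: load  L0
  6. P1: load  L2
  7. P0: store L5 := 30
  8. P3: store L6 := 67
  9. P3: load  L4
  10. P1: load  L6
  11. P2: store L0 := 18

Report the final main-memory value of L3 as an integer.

memory[L3] = 90

1. P2: load  L2  bus=[BusRd]  L2: P0=I P1=I P2=E P3=I  mem[L2]=80
2. P3: load  L3  bus=[BusRd]  L3: P0=I P1=I P2=I P3=E  mem[L3]=90
3. P3: store L0 := 47  bus=[BusRdX]  L0: P0=I P1=I P2=I P3=M  mem[L0]=50
4. P3: store L3 := 97  bus=[-]  L3: P0=I P1=I P2=I P3=M  mem[L3]=90
5. P3: load  L0  bus=[-]  L0: P0=I P1=I P2=I P3=M  mem[L0]=50
6. P1: load  L2  bus=[BusRd]  L2: P0=I P1=S P2=S P3=I  mem[L2]=80
7. P0: store L5 := 30  bus=[BusRdX]  L5: P0=M P1=I P2=I P3=I  mem[L5]=50
8. P3: store L6 := 67  bus=[BusRdX]  L6: P0=I P1=I P2=I P3=M  mem[L6]=10
9. P3: load  L4  bus=[BusRd]  L4: P0=I P1=I P2=I P3=E  mem[L4]=80
10. P1: load  L6  bus=[BusRd]  L6: P0=I P1=S P2=I P3=O  mem[L6]=10
11. P2: store L0 := 18  bus=[BusRdX,Flush]  L0: P0=I P1=I P2=M P3=I  mem[L0]=47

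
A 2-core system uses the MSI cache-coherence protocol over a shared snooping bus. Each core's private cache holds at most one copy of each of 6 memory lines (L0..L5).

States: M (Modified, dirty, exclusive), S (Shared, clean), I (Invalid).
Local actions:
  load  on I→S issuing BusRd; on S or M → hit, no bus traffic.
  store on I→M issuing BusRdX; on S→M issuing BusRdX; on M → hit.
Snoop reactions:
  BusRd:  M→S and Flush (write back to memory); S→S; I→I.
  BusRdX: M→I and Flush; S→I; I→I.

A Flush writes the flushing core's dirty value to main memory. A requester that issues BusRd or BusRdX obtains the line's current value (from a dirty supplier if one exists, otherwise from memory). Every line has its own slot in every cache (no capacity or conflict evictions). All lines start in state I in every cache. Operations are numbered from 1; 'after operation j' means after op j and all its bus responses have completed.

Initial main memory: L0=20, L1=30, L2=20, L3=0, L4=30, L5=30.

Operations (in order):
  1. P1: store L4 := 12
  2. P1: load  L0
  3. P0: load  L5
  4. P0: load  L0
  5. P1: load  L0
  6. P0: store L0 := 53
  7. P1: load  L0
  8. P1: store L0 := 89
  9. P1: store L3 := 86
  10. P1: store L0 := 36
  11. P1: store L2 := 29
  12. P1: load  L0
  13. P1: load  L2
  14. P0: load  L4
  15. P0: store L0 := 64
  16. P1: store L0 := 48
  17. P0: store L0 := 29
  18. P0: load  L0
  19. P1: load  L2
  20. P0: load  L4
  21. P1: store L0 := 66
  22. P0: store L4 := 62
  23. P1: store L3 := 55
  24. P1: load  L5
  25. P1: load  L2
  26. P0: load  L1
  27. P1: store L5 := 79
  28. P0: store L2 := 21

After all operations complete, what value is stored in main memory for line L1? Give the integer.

  op1 P1: store L4 := 12 → I/M on L4; bus BusRdX; mem=30
  op2 P1: load  L0 → I/S on L0; bus BusRd; mem=20
  op3 P0: load  L5 → S/I on L5; bus BusRd; mem=30
  op4 P0: load  L0 → S/S on L0; bus BusRd; mem=20
  op5 P1: load  L0 → S/S on L0; bus (none); mem=20
  op6 P0: store L0 := 53 → M/I on L0; bus BusRdX; mem=20
  op7 P1: load  L0 → S/S on L0; bus BusRd Flush; mem=53
  op8 P1: store L0 := 89 → I/M on L0; bus BusRdX; mem=53
  op9 P1: store L3 := 86 → I/M on L3; bus BusRdX; mem=0
  op10 P1: store L0 := 36 → I/M on L0; bus (none); mem=53
  op11 P1: store L2 := 29 → I/M on L2; bus BusRdX; mem=20
  op12 P1: load  L0 → I/M on L0; bus (none); mem=53
  op13 P1: load  L2 → I/M on L2; bus (none); mem=20
  op14 P0: load  L4 → S/S on L4; bus BusRd Flush; mem=12
  op15 P0: store L0 := 64 → M/I on L0; bus BusRdX Flush; mem=36
  op16 P1: store L0 := 48 → I/M on L0; bus BusRdX Flush; mem=64
  op17 P0: store L0 := 29 → M/I on L0; bus BusRdX Flush; mem=48
  op18 P0: load  L0 → M/I on L0; bus (none); mem=48
  op19 P1: load  L2 → I/M on L2; bus (none); mem=20
  op20 P0: load  L4 → S/S on L4; bus (none); mem=12
  op21 P1: store L0 := 66 → I/M on L0; bus BusRdX Flush; mem=29
  op22 P0: store L4 := 62 → M/I on L4; bus BusRdX; mem=12
  op23 P1: store L3 := 55 → I/M on L3; bus (none); mem=0
  op24 P1: load  L5 → S/S on L5; bus BusRd; mem=30
  op25 P1: load  L2 → I/M on L2; bus (none); mem=20
  op26 P0: load  L1 → S/I on L1; bus BusRd; mem=30
  op27 P1: store L5 := 79 → I/M on L5; bus BusRdX; mem=30
  op28 P0: store L2 := 21 → M/I on L2; bus BusRdX Flush; mem=29

memory[L1] = 30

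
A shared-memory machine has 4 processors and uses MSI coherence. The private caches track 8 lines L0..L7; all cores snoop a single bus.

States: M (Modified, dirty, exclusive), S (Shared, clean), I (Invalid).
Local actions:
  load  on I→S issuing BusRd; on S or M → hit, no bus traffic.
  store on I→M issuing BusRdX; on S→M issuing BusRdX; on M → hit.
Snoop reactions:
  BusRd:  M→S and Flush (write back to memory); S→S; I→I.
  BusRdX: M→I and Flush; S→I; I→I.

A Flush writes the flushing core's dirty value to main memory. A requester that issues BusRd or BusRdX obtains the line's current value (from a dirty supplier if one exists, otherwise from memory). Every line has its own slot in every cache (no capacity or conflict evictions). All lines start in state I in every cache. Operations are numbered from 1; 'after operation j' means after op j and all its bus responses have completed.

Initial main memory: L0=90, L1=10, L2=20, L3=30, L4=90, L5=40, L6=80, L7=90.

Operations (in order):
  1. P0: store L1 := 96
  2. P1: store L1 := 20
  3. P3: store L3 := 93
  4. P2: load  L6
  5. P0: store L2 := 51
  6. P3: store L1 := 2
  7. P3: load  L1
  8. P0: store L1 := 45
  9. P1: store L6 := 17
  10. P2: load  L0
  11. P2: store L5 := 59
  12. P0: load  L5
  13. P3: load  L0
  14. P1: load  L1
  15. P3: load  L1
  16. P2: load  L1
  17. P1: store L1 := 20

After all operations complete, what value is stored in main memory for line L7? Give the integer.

  op1 P0: store L1 := 96 → M/I/I/I on L1; bus BusRdX; mem=10
  op2 P1: store L1 := 20 → I/M/I/I on L1; bus BusRdX Flush; mem=96
  op3 P3: store L3 := 93 → I/I/I/M on L3; bus BusRdX; mem=30
  op4 P2: load  L6 → I/I/S/I on L6; bus BusRd; mem=80
  op5 P0: store L2 := 51 → M/I/I/I on L2; bus BusRdX; mem=20
  op6 P3: store L1 := 2 → I/I/I/M on L1; bus BusRdX Flush; mem=20
  op7 P3: load  L1 → I/I/I/M on L1; bus (none); mem=20
  op8 P0: store L1 := 45 → M/I/I/I on L1; bus BusRdX Flush; mem=2
  op9 P1: store L6 := 17 → I/M/I/I on L6; bus BusRdX; mem=80
  op10 P2: load  L0 → I/I/S/I on L0; bus BusRd; mem=90
  op11 P2: store L5 := 59 → I/I/M/I on L5; bus BusRdX; mem=40
  op12 P0: load  L5 → S/I/S/I on L5; bus BusRd Flush; mem=59
  op13 P3: load  L0 → I/I/S/S on L0; bus BusRd; mem=90
  op14 P1: load  L1 → S/S/I/I on L1; bus BusRd Flush; mem=45
  op15 P3: load  L1 → S/S/I/S on L1; bus BusRd; mem=45
  op16 P2: load  L1 → S/S/S/S on L1; bus BusRd; mem=45
  op17 P1: store L1 := 20 → I/M/I/I on L1; bus BusRdX; mem=45

memory[L7] = 90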